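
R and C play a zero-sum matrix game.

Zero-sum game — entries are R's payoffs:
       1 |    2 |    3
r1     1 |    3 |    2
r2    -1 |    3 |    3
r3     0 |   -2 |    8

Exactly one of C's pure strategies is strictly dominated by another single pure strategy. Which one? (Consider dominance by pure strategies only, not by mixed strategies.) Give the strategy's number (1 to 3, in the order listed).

C prefers columns that give R less. Compare 3 with 1: 1 < 2, -1 < 3, 0 < 8.
So 1 strictly dominates 3 for C; 3 is strictly dominated.

3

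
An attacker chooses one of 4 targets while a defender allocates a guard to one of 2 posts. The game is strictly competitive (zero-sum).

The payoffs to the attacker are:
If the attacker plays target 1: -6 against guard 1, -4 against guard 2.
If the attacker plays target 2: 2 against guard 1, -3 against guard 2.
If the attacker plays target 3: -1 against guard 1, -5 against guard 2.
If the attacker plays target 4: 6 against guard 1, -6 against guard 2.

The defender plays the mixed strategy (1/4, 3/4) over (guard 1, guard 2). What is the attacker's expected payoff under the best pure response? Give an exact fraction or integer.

-7/4

target 1: (-6)·(1/4) + (-4)·(3/4) = -9/2.
target 2: (2)·(1/4) + (-3)·(3/4) = -7/4.
target 3: (-1)·(1/4) + (-5)·(3/4) = -4.
target 4: (6)·(1/4) + (-6)·(3/4) = -3.
The best pure response is target 2 with expected payoff -7/4.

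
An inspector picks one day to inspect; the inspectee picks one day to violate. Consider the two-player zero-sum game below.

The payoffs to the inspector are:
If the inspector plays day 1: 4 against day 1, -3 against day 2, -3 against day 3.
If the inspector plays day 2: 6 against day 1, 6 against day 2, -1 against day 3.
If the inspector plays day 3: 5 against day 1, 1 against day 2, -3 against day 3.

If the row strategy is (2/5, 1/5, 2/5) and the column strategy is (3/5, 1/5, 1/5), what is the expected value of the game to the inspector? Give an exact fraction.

Against (3/5, 1/5, 1/5), each row's expected payoff is day 1: 6/5; day 2: 23/5; day 3: 13/5.
Taking the (2/5, 1/5, 2/5)-weighted average: (2/5)·(6/5) + (1/5)·(23/5) + (2/5)·(13/5) = 61/25.

61/25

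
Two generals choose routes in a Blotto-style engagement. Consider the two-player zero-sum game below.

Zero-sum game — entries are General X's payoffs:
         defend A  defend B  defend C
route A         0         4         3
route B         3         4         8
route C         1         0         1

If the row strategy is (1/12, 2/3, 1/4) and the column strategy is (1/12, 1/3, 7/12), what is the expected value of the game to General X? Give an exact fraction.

661/144

Against (1/12, 1/3, 7/12), each row's expected payoff is route A: 37/12; route B: 25/4; route C: 2/3.
Taking the (1/12, 2/3, 1/4)-weighted average: (1/12)·(37/12) + (2/3)·(25/4) + (1/4)·(2/3) = 661/144.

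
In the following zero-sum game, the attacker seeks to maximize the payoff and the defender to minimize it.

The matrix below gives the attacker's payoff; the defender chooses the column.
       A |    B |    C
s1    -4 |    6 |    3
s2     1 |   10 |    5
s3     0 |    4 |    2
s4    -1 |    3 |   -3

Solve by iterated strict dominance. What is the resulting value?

Row s1 is strictly dominated by row s2 (1>-4, 10>6, 5>3); eliminate s1.
Row s4 is strictly dominated by row s2 (1>-1, 10>3, 5>-3); eliminate s4.
Row s3 is strictly dominated by row s2 (1>0, 10>4, 5>2); eliminate s3.
Column C is strictly dominated by A for the defender (1<5); eliminate C.
Column B is strictly dominated by A for the defender (1<10); eliminate B.
Only (s2, A) remains, with payoff 1.

1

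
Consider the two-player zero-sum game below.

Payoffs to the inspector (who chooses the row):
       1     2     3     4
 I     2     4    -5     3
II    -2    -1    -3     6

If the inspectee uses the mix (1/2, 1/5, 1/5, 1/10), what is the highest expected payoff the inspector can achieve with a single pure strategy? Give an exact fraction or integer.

11/10

I: (2)·(1/2) + (4)·(1/5) + (-5)·(1/5) + (3)·(1/10) = 11/10.
II: (-2)·(1/2) + (-1)·(1/5) + (-3)·(1/5) + (6)·(1/10) = -6/5.
The best pure response is I with expected payoff 11/10.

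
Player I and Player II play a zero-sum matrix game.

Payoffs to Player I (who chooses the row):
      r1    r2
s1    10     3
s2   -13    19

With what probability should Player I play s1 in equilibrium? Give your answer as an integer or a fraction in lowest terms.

Row minima are 3 and -13, so Player I's maximin is 3; column maxima are 10 and 19, so Player II's minimax is 10. These differ, so the equilibrium is in mixed strategies.
Let Player I play s1 with probability p. Player II is indifferent when 10p − 13(1−p) = 3p + 19(1−p), giving p = 32/39.

32/39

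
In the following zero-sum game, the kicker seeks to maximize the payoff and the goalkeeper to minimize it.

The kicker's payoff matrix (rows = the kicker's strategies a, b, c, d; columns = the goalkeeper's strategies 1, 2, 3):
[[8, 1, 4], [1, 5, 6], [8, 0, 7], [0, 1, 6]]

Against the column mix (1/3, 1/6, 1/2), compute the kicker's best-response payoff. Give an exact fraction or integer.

37/6

a: (8)·(1/3) + (1)·(1/6) + (4)·(1/2) = 29/6.
b: (1)·(1/3) + (5)·(1/6) + (6)·(1/2) = 25/6.
c: (8)·(1/3) + (0)·(1/6) + (7)·(1/2) = 37/6.
d: (0)·(1/3) + (1)·(1/6) + (6)·(1/2) = 19/6.
The best pure response is c with expected payoff 37/6.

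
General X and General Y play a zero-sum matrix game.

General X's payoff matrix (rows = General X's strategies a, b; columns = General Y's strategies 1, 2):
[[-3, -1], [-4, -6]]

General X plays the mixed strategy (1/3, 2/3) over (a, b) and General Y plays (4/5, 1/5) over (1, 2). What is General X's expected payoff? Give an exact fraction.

Against (4/5, 1/5), each row's expected payoff is a: -13/5; b: -22/5.
Taking the (1/3, 2/3)-weighted average: (1/3)·(-13/5) + (2/3)·(-22/5) = -19/5.

-19/5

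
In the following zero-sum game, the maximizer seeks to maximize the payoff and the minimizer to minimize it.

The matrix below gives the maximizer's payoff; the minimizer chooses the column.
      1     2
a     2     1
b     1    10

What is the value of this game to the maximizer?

Row minima are 1 and 1, so the maximizer's maximin is 1; column maxima are 2 and 10, so the minimizer's minimax is 2. These differ, so the equilibrium is in mixed strategies.
Let the maximizer play a with probability p. The minimizer is indifferent when 2p + (1−p) = p + 10(1−p), giving p = 9/10.
Let the minimizer play 1 with probability q. The maximizer is indifferent when 2q + (1−q) = q + 10(1−q), giving q = 9/10.
The value is 2·(9/10) + (1)·(1/10) = 19/10.

19/10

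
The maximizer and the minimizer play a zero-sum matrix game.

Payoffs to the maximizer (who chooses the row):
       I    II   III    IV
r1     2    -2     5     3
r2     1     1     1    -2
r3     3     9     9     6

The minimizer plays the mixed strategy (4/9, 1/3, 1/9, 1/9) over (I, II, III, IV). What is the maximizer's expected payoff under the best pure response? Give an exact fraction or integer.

r1: (2)·(4/9) + (-2)·(1/3) + (5)·(1/9) + (3)·(1/9) = 10/9.
r2: (1)·(4/9) + (1)·(1/3) + (1)·(1/9) + (-2)·(1/9) = 2/3.
r3: (3)·(4/9) + (9)·(1/3) + (9)·(1/9) + (6)·(1/9) = 6.
The best pure response is r3 with expected payoff 6.

6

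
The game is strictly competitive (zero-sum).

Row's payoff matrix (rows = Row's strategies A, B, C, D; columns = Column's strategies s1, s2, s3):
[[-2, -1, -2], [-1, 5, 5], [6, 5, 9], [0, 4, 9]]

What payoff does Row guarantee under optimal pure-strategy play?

Row minima: -2, -1, 5, 0 → Row's maximin is 5.
Column maxima: 6, 5, 9 → Column's minimax is 5.
They coincide at (C, s2), so the value is 5.

5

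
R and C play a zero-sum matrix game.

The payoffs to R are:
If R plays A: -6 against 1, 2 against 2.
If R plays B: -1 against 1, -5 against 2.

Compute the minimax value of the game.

-8/3

Row minima are -6 and -5, so R's maximin is -5; column maxima are -1 and 2, so C's minimax is -1. These differ, so the equilibrium is in mixed strategies.
Let R play A with probability p. C is indifferent when −6p − (1−p) = 2p − 5(1−p), giving p = 1/3.
Let C play 1 with probability q. R is indifferent when −6q + 2(1−q) = −q − 5(1−q), giving q = 7/12.
The value is -6·(7/12) + (2)·(5/12) = -8/3.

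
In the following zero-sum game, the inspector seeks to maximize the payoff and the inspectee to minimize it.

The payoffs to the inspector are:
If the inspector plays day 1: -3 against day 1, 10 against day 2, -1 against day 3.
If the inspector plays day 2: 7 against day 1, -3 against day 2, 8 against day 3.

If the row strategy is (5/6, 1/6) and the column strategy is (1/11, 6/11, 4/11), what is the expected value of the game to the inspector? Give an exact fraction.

Against (1/11, 6/11, 4/11), each row's expected payoff is day 1: 53/11; day 2: 21/11.
Taking the (5/6, 1/6)-weighted average: (5/6)·(53/11) + (1/6)·(21/11) = 13/3.

13/3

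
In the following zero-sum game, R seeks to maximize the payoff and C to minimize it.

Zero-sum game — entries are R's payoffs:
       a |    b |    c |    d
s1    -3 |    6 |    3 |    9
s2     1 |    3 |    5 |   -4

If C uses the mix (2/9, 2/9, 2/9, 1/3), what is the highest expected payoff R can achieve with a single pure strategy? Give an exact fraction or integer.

s1: (-3)·(2/9) + (6)·(2/9) + (3)·(2/9) + (9)·(1/3) = 13/3.
s2: (1)·(2/9) + (3)·(2/9) + (5)·(2/9) + (-4)·(1/3) = 2/3.
The best pure response is s1 with expected payoff 13/3.

13/3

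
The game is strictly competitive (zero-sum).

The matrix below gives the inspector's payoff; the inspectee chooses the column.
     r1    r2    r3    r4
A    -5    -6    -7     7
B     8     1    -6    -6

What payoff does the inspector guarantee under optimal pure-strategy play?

Row minima: -7, -6 → the inspector's maximin is -6.
Column maxima: 8, 1, -6, 7 → the inspectee's minimax is -6.
They coincide at (B, r3), so the value is -6.

-6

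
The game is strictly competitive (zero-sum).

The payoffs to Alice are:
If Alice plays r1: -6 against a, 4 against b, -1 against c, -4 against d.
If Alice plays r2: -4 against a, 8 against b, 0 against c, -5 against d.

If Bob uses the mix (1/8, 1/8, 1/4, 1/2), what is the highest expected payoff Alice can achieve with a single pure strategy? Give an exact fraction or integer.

r1: (-6)·(1/8) + (4)·(1/8) + (-1)·(1/4) + (-4)·(1/2) = -5/2.
r2: (-4)·(1/8) + (8)·(1/8) + (0)·(1/4) + (-5)·(1/2) = -2.
The best pure response is r2 with expected payoff -2.

-2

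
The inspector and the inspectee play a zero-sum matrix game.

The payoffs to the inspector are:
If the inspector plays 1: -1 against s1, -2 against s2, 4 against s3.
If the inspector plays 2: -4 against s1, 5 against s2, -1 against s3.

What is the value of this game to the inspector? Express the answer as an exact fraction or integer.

Column s3 is strictly dominated by s1 for the inspectee (it gives the inspector more in every row).
The remaining 2×2 game on (1, 2) × (s1, s2) has no saddle point. Let the inspector play 1 with probability p; indifference gives −p − 4(1−p) = −2p + 5(1−p), so p = 9/10.
Similarly the inspectee's optimal q on s1 is 7/10, and the value is -1·(7/10) + (-2)·(3/10) = -13/10.

-13/10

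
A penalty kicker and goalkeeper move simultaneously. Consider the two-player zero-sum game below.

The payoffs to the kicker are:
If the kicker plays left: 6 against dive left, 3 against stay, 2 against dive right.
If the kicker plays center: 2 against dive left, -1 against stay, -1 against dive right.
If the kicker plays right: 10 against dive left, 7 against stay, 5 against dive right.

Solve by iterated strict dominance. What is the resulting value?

5

Column dive left is strictly dominated by stay for the goalkeeper (3<6, -1<2, 7<10); eliminate dive left.
Row center is strictly dominated by row left (3>-1, 2>-1); eliminate center.
Column stay is strictly dominated by dive right for the goalkeeper (2<3, 5<7); eliminate stay.
Row left is strictly dominated by row right (5>2); eliminate left.
Only (right, dive right) remains, with payoff 5.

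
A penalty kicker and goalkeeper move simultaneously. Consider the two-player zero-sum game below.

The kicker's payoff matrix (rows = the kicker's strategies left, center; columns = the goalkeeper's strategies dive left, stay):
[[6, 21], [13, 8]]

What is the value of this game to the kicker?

Row minima are 6 and 8, so the kicker's maximin is 8; column maxima are 13 and 21, so the goalkeeper's minimax is 13. These differ, so the equilibrium is in mixed strategies.
Let the kicker play left with probability p. The goalkeeper is indifferent when 6p + 13(1−p) = 21p + 8(1−p), giving p = 1/4.
Let the goalkeeper play dive left with probability q. The kicker is indifferent when 6q + 21(1−q) = 13q + 8(1−q), giving q = 13/20.
The value is 6·(13/20) + (21)·(7/20) = 45/4.

45/4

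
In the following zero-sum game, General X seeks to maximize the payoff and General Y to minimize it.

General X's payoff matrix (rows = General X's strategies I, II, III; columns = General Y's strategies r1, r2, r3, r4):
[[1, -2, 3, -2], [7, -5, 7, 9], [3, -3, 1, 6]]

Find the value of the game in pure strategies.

Row minima: -2, -5, -3 → General X's maximin is -2.
Column maxima: 7, -2, 7, 9 → General Y's minimax is -2.
They coincide at (I, r2), so the value is -2.

-2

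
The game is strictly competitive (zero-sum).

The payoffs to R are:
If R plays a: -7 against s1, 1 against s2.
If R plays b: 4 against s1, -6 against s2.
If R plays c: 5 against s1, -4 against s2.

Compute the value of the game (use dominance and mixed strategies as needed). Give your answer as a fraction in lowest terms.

Row b is strictly dominated by row c, so R never plays it.
The remaining 2×2 game on (a, c) × (s1, s2) has no saddle point. Let R play a with probability p; indifference gives −7p + 5(1−p) = p − 4(1−p), so p = 9/17.
Similarly C's optimal q on s1 is 5/17, and the value is -7·(5/17) + (1)·(12/17) = -23/17.

-23/17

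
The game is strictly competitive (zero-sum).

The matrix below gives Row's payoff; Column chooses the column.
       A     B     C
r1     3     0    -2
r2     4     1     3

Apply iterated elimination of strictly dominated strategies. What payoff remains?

Row r1 is strictly dominated by row r2 (4>3, 1>0, 3>-2); eliminate r1.
Column C is strictly dominated by B for Column (1<3); eliminate C.
Column A is strictly dominated by B for Column (1<4); eliminate A.
Only (r2, B) remains, with payoff 1.

1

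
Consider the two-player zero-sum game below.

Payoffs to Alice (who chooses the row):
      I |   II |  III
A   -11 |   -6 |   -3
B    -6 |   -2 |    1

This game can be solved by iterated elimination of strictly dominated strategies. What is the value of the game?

-6

Row A is strictly dominated by row B (-6>-11, -2>-6, 1>-3); eliminate A.
Column III is strictly dominated by I for Bob (-6<1); eliminate III.
Column II is strictly dominated by I for Bob (-6<-2); eliminate II.
Only (B, I) remains, with payoff -6.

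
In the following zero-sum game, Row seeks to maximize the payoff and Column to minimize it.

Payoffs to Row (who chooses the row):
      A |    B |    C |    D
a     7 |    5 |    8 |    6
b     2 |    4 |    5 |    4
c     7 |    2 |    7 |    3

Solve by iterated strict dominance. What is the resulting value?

Row b is strictly dominated by row a (7>2, 5>4, 8>5, 6>4); eliminate b.
Column D is strictly dominated by B for Column (5<6, 2<3); eliminate D.
Column A is strictly dominated by B for Column (5<7, 2<7); eliminate A.
Row c is strictly dominated by row a (5>2, 8>7); eliminate c.
Column C is strictly dominated by B for Column (5<8); eliminate C.
Only (a, B) remains, with payoff 5.

5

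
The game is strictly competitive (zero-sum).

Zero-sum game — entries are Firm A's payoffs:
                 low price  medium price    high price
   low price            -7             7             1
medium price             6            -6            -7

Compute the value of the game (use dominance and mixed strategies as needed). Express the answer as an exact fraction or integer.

-43/21

Column medium price is strictly dominated by high price for Firm B (it gives Firm A more in every row).
The remaining 2×2 game on (low price, medium price) × (low price, high price) has no saddle point. Let Firm A play low price with probability p; indifference gives −7p + 6(1−p) = p − 7(1−p), so p = 13/21.
Similarly Firm B's optimal q on low price is 8/21, and the value is -7·(8/21) + (1)·(13/21) = -43/21.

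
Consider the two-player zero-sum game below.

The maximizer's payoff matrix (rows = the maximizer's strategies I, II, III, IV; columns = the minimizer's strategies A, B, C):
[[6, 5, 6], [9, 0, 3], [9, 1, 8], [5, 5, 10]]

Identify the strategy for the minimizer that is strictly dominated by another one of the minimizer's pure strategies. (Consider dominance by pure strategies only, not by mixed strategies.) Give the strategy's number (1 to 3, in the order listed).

The minimizer prefers columns that give the maximizer less. Compare C with B: 5 < 6, 0 < 3, 1 < 8, 5 < 10.
So B strictly dominates C for the minimizer; C is strictly dominated.

3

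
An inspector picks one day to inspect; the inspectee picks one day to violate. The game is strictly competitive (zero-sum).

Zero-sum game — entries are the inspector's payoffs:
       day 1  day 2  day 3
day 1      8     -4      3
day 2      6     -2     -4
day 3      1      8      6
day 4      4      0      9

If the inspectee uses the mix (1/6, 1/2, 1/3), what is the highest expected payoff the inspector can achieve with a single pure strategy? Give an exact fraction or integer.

37/6

day 1: (8)·(1/6) + (-4)·(1/2) + (3)·(1/3) = 1/3.
day 2: (6)·(1/6) + (-2)·(1/2) + (-4)·(1/3) = -4/3.
day 3: (1)·(1/6) + (8)·(1/2) + (6)·(1/3) = 37/6.
day 4: (4)·(1/6) + (0)·(1/2) + (9)·(1/3) = 11/3.
The best pure response is day 3 with expected payoff 37/6.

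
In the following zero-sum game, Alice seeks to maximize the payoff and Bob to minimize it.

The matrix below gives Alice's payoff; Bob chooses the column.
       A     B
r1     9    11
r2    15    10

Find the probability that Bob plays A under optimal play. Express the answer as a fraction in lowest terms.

1/7

Row minima are 9 and 10, so Alice's maximin is 10; column maxima are 15 and 11, so Bob's minimax is 11. These differ, so the equilibrium is in mixed strategies.
Let Bob play A with probability q. Alice is indifferent when 9q + 11(1−q) = 15q + 10(1−q), giving q = 1/7.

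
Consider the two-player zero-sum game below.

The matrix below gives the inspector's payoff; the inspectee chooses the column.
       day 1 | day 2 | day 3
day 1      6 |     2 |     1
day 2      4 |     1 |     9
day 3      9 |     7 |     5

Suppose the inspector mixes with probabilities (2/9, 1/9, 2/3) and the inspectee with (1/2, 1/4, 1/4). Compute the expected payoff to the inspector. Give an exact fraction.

Against (1/2, 1/4, 1/4), each row's expected payoff is day 1: 15/4; day 2: 9/2; day 3: 15/2.
Taking the (2/9, 1/9, 2/3)-weighted average: (2/9)·(15/4) + (1/9)·(9/2) + (2/3)·(15/2) = 19/3.

19/3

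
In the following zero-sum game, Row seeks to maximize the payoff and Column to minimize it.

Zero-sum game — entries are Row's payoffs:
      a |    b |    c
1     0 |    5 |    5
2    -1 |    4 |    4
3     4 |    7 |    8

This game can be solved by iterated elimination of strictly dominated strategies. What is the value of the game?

4

Column b is strictly dominated by a for Column (0<5, -1<4, 4<7); eliminate b.
Column c is strictly dominated by a for Column (0<5, -1<4, 4<8); eliminate c.
Row 2 is strictly dominated by row 1 (0>-1); eliminate 2.
Row 1 is strictly dominated by row 3 (4>0); eliminate 1.
Only (3, a) remains, with payoff 4.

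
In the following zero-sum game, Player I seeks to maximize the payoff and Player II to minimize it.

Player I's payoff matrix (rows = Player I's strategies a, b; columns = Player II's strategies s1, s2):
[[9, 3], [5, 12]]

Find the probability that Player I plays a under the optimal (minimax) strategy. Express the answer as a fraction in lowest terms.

7/13

Row minima are 3 and 5, so Player I's maximin is 5; column maxima are 9 and 12, so Player II's minimax is 9. These differ, so the equilibrium is in mixed strategies.
Let Player I play a with probability p. Player II is indifferent when 9p + 5(1−p) = 3p + 12(1−p), giving p = 7/13.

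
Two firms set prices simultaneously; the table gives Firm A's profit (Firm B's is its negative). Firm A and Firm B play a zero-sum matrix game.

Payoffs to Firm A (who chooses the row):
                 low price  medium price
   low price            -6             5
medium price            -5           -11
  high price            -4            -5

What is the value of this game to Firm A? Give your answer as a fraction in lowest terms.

Row medium price is strictly dominated by row high price, so Firm A never plays it.
The remaining 2×2 game on (low price, high price) × (low price, medium price) has no saddle point. Let Firm A play low price with probability p; indifference gives −6p − 4(1−p) = 5p − 5(1−p), so p = 1/12.
Similarly Firm B's optimal q on low price is 5/6, and the value is -6·(5/6) + (5)·(1/6) = -25/6.

-25/6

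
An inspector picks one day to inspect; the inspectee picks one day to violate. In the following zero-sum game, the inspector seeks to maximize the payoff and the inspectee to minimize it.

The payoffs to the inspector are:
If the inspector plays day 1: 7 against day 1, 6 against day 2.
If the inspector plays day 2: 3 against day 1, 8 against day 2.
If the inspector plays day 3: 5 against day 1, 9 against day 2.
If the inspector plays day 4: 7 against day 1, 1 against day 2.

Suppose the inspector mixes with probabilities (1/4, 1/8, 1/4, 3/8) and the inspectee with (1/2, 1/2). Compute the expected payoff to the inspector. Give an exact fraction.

89/16

Against (1/2, 1/2), each row's expected payoff is day 1: 13/2; day 2: 11/2; day 3: 7; day 4: 4.
Taking the (1/4, 1/8, 1/4, 3/8)-weighted average: (1/4)·(13/2) + (1/8)·(11/2) + (1/4)·(7) + (3/8)·(4) = 89/16.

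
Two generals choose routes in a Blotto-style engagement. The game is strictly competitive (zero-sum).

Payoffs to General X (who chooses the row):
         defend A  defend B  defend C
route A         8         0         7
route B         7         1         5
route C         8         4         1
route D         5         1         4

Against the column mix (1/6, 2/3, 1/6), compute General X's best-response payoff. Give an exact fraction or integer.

route A: (8)·(1/6) + (0)·(2/3) + (7)·(1/6) = 5/2.
route B: (7)·(1/6) + (1)·(2/3) + (5)·(1/6) = 8/3.
route C: (8)·(1/6) + (4)·(2/3) + (1)·(1/6) = 25/6.
route D: (5)·(1/6) + (1)·(2/3) + (4)·(1/6) = 13/6.
The best pure response is route C with expected payoff 25/6.

25/6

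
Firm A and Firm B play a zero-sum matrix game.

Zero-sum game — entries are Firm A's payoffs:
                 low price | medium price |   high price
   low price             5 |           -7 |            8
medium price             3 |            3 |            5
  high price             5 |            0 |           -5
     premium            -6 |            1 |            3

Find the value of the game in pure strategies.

Row minima: -7, 3, -5, -6 → Firm A's maximin is 3.
Column maxima: 5, 3, 8 → Firm B's minimax is 3.
They coincide at (medium price, medium price), so the value is 3.

3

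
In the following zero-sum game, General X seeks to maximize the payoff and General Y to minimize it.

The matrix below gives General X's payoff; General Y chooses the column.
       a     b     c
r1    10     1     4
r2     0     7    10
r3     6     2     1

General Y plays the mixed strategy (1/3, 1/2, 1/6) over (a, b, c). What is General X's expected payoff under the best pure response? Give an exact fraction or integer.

31/6

r1: (10)·(1/3) + (1)·(1/2) + (4)·(1/6) = 9/2.
r2: (0)·(1/3) + (7)·(1/2) + (10)·(1/6) = 31/6.
r3: (6)·(1/3) + (2)·(1/2) + (1)·(1/6) = 19/6.
The best pure response is r2 with expected payoff 31/6.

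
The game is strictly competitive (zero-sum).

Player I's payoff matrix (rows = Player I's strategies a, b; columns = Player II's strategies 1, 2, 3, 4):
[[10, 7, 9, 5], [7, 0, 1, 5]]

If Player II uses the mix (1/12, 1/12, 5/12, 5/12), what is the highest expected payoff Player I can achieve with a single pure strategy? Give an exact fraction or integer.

a: (10)·(1/12) + (7)·(1/12) + (9)·(5/12) + (5)·(5/12) = 29/4.
b: (7)·(1/12) + (0)·(1/12) + (1)·(5/12) + (5)·(5/12) = 37/12.
The best pure response is a with expected payoff 29/4.

29/4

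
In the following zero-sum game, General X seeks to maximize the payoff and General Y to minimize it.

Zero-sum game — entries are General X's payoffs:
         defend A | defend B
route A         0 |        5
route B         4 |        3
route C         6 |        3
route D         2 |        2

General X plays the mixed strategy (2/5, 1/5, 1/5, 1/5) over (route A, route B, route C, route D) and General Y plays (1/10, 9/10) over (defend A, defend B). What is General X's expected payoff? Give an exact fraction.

87/25

Against (1/10, 9/10), each row's expected payoff is route A: 9/2; route B: 31/10; route C: 33/10; route D: 2.
Taking the (2/5, 1/5, 1/5, 1/5)-weighted average: (2/5)·(9/2) + (1/5)·(31/10) + (1/5)·(33/10) + (1/5)·(2) = 87/25.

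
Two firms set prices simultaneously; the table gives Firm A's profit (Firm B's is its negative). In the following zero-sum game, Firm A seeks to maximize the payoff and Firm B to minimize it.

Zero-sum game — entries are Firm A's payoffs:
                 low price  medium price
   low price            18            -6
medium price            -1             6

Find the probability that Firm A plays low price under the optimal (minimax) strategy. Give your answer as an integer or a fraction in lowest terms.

7/31

Row minima are -6 and -1, so Firm A's maximin is -1; column maxima are 18 and 6, so Firm B's minimax is 6. These differ, so the equilibrium is in mixed strategies.
Let Firm A play low price with probability p. Firm B is indifferent when 18p − (1−p) = −6p + 6(1−p), giving p = 7/31.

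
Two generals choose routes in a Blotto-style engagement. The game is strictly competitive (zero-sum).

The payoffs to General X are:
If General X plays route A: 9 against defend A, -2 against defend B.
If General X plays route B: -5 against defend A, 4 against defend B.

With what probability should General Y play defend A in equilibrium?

3/10

Row minima are -2 and -5, so General X's maximin is -2; column maxima are 9 and 4, so General Y's minimax is 4. These differ, so the equilibrium is in mixed strategies.
Let General Y play defend A with probability q. General X is indifferent when 9q − 2(1−q) = −5q + 4(1−q), giving q = 3/10.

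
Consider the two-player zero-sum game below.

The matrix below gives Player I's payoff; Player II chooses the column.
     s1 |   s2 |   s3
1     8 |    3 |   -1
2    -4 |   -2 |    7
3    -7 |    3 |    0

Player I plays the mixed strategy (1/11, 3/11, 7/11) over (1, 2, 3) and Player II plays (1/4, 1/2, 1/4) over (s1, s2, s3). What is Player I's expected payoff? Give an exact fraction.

Against (1/4, 1/2, 1/4), each row's expected payoff is 1: 13/4; 2: -1/4; 3: -1/4.
Taking the (1/11, 3/11, 7/11)-weighted average: (1/11)·(13/4) + (3/11)·(-1/4) + (7/11)·(-1/4) = 3/44.

3/44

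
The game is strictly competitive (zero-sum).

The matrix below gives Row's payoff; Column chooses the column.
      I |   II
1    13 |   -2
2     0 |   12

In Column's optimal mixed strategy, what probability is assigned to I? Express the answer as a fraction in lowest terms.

14/27

Row minima are -2 and 0, so Row's maximin is 0; column maxima are 13 and 12, so Column's minimax is 12. These differ, so the equilibrium is in mixed strategies.
Let Column play I with probability q. Row is indifferent when 13q − 2(1−q) = 12(1−q), giving q = 14/27.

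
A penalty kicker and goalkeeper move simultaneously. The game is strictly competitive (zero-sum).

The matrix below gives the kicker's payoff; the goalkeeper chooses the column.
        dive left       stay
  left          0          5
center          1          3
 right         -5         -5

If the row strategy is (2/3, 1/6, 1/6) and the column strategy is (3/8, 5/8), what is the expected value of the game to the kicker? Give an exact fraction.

Against (3/8, 5/8), each row's expected payoff is left: 25/8; center: 9/4; right: -5.
Taking the (2/3, 1/6, 1/6)-weighted average: (2/3)·(25/8) + (1/6)·(9/4) + (1/6)·(-5) = 13/8.

13/8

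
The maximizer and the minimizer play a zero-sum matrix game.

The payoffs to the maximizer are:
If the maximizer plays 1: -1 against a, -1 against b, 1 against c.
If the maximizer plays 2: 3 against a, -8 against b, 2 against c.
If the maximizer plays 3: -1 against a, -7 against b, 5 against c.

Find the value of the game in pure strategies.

-1

Row minima: -1, -8, -7 → the maximizer's maximin is -1.
Column maxima: 3, -1, 5 → the minimizer's minimax is -1.
They coincide at (1, b), so the value is -1.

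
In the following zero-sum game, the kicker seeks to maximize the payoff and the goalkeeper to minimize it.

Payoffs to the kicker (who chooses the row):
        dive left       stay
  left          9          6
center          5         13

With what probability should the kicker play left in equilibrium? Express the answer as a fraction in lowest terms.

8/11

Row minima are 6 and 5, so the kicker's maximin is 6; column maxima are 9 and 13, so the goalkeeper's minimax is 9. These differ, so the equilibrium is in mixed strategies.
Let the kicker play left with probability p. The goalkeeper is indifferent when 9p + 5(1−p) = 6p + 13(1−p), giving p = 8/11.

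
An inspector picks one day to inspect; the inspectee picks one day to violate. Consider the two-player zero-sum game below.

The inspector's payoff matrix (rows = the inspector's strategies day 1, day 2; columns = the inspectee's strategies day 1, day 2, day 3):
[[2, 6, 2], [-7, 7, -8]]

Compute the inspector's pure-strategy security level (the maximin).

2

The worst-case payoff for each row is day 1: 2, day 2: -8.
The best of these is 2.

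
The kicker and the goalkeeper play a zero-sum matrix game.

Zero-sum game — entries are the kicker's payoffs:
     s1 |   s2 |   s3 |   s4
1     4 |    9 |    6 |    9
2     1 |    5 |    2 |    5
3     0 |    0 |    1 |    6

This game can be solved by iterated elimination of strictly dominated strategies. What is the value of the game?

4

Column s4 is strictly dominated by s1 for the goalkeeper (4<9, 1<5, 0<6); eliminate s4.
Row 2 is strictly dominated by row 1 (4>1, 9>5, 6>2); eliminate 2.
Column s3 is strictly dominated by s1 for the goalkeeper (4<6, 0<1); eliminate s3.
Row 3 is strictly dominated by row 1 (4>0, 9>0); eliminate 3.
Column s2 is strictly dominated by s1 for the goalkeeper (4<9); eliminate s2.
Only (1, s1) remains, with payoff 4.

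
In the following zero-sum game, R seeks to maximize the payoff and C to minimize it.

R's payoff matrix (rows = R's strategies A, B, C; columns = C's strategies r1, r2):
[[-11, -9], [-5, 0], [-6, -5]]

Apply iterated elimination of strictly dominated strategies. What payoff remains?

-5

Row C is strictly dominated by row B (-5>-6, 0>-5); eliminate C.
Column r2 is strictly dominated by r1 for C (-11<-9, -5<0); eliminate r2.
Row A is strictly dominated by row B (-5>-11); eliminate A.
Only (B, r1) remains, with payoff -5.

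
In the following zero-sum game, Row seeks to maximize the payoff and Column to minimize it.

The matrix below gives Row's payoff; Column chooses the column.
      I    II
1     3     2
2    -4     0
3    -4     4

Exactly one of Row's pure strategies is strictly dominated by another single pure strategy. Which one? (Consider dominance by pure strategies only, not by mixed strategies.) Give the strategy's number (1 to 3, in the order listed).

Compare 2 with 1: 3 > -4, 2 > 0.
So 1 strictly dominates 2 for Row; 2 is strictly dominated.

2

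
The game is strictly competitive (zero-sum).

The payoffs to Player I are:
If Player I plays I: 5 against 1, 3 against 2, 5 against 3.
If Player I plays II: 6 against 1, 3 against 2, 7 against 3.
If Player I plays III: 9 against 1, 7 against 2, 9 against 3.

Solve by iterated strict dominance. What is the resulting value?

7

Column 1 is strictly dominated by 2 for Player II (3<5, 3<6, 7<9); eliminate 1.
Column 3 is strictly dominated by 2 for Player II (3<5, 3<7, 7<9); eliminate 3.
Row II is strictly dominated by row III (7>3); eliminate II.
Row I is strictly dominated by row III (7>3); eliminate I.
Only (III, 2) remains, with payoff 7.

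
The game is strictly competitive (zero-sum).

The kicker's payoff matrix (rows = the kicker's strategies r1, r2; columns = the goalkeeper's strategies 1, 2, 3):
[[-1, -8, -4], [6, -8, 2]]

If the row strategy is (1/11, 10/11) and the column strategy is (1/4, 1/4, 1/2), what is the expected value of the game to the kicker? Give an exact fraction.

Against (1/4, 1/4, 1/2), each row's expected payoff is r1: -17/4; r2: 1/2.
Taking the (1/11, 10/11)-weighted average: (1/11)·(-17/4) + (10/11)·(1/2) = 3/44.

3/44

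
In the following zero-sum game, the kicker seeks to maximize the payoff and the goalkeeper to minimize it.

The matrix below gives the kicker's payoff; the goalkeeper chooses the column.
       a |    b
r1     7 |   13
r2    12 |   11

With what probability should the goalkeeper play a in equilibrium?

Row minima are 7 and 11, so the kicker's maximin is 11; column maxima are 12 and 13, so the goalkeeper's minimax is 12. These differ, so the equilibrium is in mixed strategies.
Let the goalkeeper play a with probability q. The kicker is indifferent when 7q + 13(1−q) = 12q + 11(1−q), giving q = 2/7.

2/7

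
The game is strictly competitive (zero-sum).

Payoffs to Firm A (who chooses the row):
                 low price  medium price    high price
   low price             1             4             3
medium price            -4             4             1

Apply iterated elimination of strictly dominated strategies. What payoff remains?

Column medium price is strictly dominated by low price for Firm B (1<4, -4<4); eliminate medium price.
Row medium price is strictly dominated by row low price (1>-4, 3>1); eliminate medium price.
Column high price is strictly dominated by low price for Firm B (1<3); eliminate high price.
Only (low price, low price) remains, with payoff 1.

1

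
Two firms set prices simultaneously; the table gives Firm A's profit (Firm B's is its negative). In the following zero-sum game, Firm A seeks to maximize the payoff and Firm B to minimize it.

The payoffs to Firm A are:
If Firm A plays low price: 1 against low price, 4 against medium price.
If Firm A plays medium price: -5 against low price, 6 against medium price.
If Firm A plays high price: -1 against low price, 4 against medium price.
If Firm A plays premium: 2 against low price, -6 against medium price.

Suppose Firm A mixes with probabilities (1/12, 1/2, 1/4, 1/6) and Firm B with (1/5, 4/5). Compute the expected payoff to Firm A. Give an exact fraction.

Against (1/5, 4/5), each row's expected payoff is low price: 17/5; medium price: 19/5; high price: 3; premium: -22/5.
Taking the (1/12, 1/2, 1/4, 1/6)-weighted average: (1/12)·(17/5) + (1/2)·(19/5) + (1/4)·(3) + (1/6)·(-22/5) = 11/5.

11/5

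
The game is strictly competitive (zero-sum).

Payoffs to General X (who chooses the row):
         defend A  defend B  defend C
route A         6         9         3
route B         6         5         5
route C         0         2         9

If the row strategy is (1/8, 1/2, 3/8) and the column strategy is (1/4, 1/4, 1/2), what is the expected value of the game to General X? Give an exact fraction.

165/32

Against (1/4, 1/4, 1/2), each row's expected payoff is route A: 21/4; route B: 21/4; route C: 5.
Taking the (1/8, 1/2, 3/8)-weighted average: (1/8)·(21/4) + (1/2)·(21/4) + (3/8)·(5) = 165/32.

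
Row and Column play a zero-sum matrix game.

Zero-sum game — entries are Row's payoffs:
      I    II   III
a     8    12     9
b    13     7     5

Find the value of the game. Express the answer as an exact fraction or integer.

Column II is strictly dominated by III for Column (it gives Row more in every row).
The remaining 2×2 game on (a, b) × (I, III) has no saddle point. Let Row play a with probability p; indifference gives 8p + 13(1−p) = 9p + 5(1−p), so p = 8/9.
Similarly Column's optimal q on I is 4/9, and the value is 8·(4/9) + (9)·(5/9) = 77/9.

77/9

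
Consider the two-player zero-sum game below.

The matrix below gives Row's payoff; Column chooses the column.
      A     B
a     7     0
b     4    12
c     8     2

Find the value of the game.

44/7

Row a is strictly dominated by row c, so Row never plays it.
The remaining 2×2 game on (b, c) × (A, B) has no saddle point. Let Row play b with probability p; indifference gives 4p + 8(1−p) = 12p + 2(1−p), so p = 3/7.
Similarly Column's optimal q on A is 5/7, and the value is 4·(5/7) + (12)·(2/7) = 44/7.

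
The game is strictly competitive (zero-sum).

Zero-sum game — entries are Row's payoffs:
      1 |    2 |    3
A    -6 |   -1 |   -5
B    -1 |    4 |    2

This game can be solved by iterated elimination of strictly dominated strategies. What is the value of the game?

Row A is strictly dominated by row B (-1>-6, 4>-1, 2>-5); eliminate A.
Column 2 is strictly dominated by 1 for Column (-1<4); eliminate 2.
Column 3 is strictly dominated by 1 for Column (-1<2); eliminate 3.
Only (B, 1) remains, with payoff -1.

-1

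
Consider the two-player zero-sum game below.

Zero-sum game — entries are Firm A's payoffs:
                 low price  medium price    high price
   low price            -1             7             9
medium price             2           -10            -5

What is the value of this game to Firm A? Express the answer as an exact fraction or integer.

Column high price is strictly dominated by medium price for Firm B (it gives Firm A more in every row).
The remaining 2×2 game on (low price, medium price) × (low price, medium price) has no saddle point. Let Firm A play low price with probability p; indifference gives −p + 2(1−p) = 7p − 10(1−p), so p = 3/5.
Similarly Firm B's optimal q on low price is 17/20, and the value is -1·(17/20) + (7)·(3/20) = 1/5.

1/5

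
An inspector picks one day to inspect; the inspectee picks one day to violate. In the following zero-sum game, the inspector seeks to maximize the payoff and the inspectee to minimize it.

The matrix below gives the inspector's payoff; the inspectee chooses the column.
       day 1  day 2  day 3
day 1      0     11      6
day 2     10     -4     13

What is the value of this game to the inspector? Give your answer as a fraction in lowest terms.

Column day 3 is strictly dominated by day 1 for the inspectee (it gives the inspector more in every row).
The remaining 2×2 game on (day 1, day 2) × (day 1, day 2) has no saddle point. Let the inspector play day 1 with probability p; indifference gives 10(1−p) = 11p − 4(1−p), so p = 14/25.
Similarly the inspectee's optimal q on day 1 is 3/5, and the value is 0·(3/5) + (11)·(2/5) = 22/5.

22/5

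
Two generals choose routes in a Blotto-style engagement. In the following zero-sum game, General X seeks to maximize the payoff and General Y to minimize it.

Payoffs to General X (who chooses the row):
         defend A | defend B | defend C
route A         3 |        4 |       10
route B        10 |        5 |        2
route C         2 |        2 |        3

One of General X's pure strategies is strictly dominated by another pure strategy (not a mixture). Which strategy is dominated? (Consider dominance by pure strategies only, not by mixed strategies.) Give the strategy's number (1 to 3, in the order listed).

3

Compare route C with route A: 3 > 2, 4 > 2, 10 > 3.
So route A strictly dominates route C for General X; route C is strictly dominated.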